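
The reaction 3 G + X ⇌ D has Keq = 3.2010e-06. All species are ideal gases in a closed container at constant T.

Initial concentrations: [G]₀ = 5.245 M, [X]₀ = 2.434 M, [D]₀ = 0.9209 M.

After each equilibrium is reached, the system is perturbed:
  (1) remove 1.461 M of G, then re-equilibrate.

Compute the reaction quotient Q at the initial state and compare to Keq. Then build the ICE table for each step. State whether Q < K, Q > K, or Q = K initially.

Q₀ = 0.002622 vs Keq = 3.2010e-06 ⇒ Q>K, reverse
Step 1:
                  G         X         D
  init        5.245     2.434    0.9209
  Δ           2.746    0.9154   -0.9154
  eq          7.991     3.349  0.005471
  solve Keq expr → x = -0.9154; check Q = 3.2010e-06
Then remove 1.461 M of G.
Step 2:
                  G         X         D
  init         6.53     3.349  0.005471
  Δ         0.00742  0.002473 -0.002473
  eq          6.538     3.352  0.002998
  solve Keq expr → x = -0.002473; check Q = 3.2010e-06

Q₀ = 0.002622; Q > K (proceeds reverse)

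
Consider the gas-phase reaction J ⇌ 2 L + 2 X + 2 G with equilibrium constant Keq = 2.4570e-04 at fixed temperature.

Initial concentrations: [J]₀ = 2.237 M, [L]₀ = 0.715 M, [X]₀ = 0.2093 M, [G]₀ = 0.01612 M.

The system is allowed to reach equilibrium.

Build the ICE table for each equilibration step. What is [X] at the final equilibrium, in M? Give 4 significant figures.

Q₀ = 2.6014e-06 vs Keq = 2.4570e-04 ⇒ Q<K, forward
Step 1:
                   J          L          X          G
  init         2.237      0.715     0.2093    0.01612
  Δ         -0.04165    0.08331    0.08331    0.08331
  eq           2.195     0.7983     0.2926    0.09943
  solve Keq expr → x = 0.04165; check Q = 2.4570e-04

[X]_eq = 0.2926 M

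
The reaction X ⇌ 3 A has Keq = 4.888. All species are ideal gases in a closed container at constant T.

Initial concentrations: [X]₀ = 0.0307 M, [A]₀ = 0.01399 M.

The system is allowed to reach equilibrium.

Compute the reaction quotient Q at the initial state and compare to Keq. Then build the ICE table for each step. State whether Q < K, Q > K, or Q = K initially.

Q₀ = 8.9190e-05 vs Keq = 4.888 ⇒ Q<K, forward
Step 1:
                   X          A
  init        0.0307    0.01399
  Δ         -0.03046    0.09138
  eq      2.3936e-04     0.1054
  solve Keq expr → x = 0.03046; check Q = 4.888

Q₀ = 8.9190e-05; Q < K (proceeds forward)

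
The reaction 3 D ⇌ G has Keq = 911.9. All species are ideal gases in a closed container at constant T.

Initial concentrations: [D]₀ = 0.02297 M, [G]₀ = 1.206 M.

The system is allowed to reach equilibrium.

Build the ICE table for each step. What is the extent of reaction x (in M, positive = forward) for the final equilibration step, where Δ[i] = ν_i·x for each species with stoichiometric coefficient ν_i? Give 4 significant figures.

x = -0.02864 M

Q₀ = 9.9509e+04 vs Keq = 911.9 ⇒ Q>K, reverse
Step 1:
                    D           G
  init        0.02297       1.206
  Δ           0.08592    -0.02864
  eq           0.1089       1.177
  solve Keq expr → x = -0.02864; check Q = 911.9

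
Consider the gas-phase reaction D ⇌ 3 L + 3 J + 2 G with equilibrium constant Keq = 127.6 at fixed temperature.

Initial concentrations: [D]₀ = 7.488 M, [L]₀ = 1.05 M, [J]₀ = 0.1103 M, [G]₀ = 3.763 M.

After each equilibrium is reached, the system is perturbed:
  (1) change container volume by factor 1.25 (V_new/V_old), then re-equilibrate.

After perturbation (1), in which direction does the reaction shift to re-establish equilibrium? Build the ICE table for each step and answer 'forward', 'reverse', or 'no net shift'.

Direction: forward

Q₀ = 0.002938 vs Keq = 127.6 ⇒ Q<K, forward
Step 1:
                   D          L          J          G
  Initial      7.488       1.05     0.1103      3.763
  Change     -0.4462      1.339      1.339     0.8924
  Equil        7.042      2.389      1.449      4.655
  solve Keq expr → x = 0.4462; check Q = 127.6
Then change container volume by factor 1.25 (V_new/V_old).
Step 2:
                   D          L          J          G
  Initial      5.633      1.911      1.159      3.724
  Change     -0.1278     0.3835     0.3835     0.2557
  Equil        5.506      2.294      1.543       3.98
  solve Keq expr → x = 0.1278; check Q = 127.6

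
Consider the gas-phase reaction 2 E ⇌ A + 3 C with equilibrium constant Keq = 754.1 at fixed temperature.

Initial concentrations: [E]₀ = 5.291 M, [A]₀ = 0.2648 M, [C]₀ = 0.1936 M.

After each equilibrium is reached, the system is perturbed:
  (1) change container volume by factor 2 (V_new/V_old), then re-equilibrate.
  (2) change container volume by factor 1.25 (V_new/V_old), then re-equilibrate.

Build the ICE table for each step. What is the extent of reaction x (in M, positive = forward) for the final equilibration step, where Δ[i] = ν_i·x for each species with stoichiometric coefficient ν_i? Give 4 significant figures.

Q₀ = 6.8637e-05 vs Keq = 754.1 ⇒ Q<K, forward
Step 1:
                  E         A         C
  Initial     5.291    0.2648    0.1936
  Change     -4.315     2.158     6.473
  Equil      0.9756     2.422     6.667
  solve Keq expr → x = 2.158; check Q = 754.1
Then change container volume by factor 2 (V_new/V_old).
Step 2:
                  E         A         C
  Initial    0.4878     1.211     3.333
  Change    -0.1992    0.0996    0.2988
  Equil      0.2886     1.311     3.632
  solve Keq expr → x = 0.0996; check Q = 754.1
Then change container volume by factor 1.25 (V_new/V_old).
Step 3:
                  E         A         C
  Initial    0.2309     1.049     2.906
  Change   -0.03884   0.01942   0.05826
  Equil       0.192     1.068     2.964
  solve Keq expr → x = 0.01942; check Q = 754.1

x = 0.01942 M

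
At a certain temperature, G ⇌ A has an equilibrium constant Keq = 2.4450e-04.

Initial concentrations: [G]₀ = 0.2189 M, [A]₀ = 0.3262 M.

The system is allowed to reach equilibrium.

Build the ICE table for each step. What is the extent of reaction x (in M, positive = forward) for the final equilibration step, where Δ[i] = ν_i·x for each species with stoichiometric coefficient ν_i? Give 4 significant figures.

x = -0.3261 M

Q₀ = 1.49 vs Keq = 2.4450e-04 ⇒ Q>K, reverse
Step 1:
                   G          A
  I           0.2189     0.3262
  C           0.3261    -0.3261
  E            0.545 1.3324e-04
  solve Keq expr → x = -0.3261; check Q = 2.4450e-04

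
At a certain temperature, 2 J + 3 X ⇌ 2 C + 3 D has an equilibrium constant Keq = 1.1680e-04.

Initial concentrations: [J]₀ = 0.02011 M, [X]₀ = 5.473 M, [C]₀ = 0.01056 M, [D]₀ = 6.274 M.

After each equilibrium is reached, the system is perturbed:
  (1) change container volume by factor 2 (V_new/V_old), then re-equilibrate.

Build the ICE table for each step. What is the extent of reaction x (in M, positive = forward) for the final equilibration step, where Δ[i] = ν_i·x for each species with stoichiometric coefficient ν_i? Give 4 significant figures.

Q₀ = 0.4154 vs Keq = 1.1680e-04 ⇒ Q>K, reverse
Step 1:
                   J          X          C          D
  Initial    0.02011      5.473    0.01056      6.274
  Change     0.01029    0.01544   -0.01029   -0.01544
  Equil       0.0304      5.488 2.6981e-04      6.259
  solve Keq expr → x = -0.005145; check Q = 1.1680e-04
Then change container volume by factor 2 (V_new/V_old).
Step 2:
                   J          X          C          D
  Initial     0.0152      2.744 1.3491e-04      3.129
  Change           0          0          0          0
  Equil       0.0152      2.744 1.3491e-04      3.129
  solve Keq expr → x = 0; check Q = 1.1680e-04

x = 0 M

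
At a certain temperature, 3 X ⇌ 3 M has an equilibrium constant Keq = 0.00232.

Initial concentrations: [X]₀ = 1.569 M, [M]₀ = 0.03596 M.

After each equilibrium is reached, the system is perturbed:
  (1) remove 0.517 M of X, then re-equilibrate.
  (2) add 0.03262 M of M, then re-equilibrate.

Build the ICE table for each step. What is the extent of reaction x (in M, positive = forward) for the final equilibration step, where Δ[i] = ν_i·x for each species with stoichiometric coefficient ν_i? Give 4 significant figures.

Q₀ = 1.2039e-05 vs Keq = 0.00232 ⇒ Q<K, forward
Step 1:
                   X          M
  init         1.569    0.03596
  Δ          -0.1517     0.1517
  eq           1.417     0.1876
  solve Keq expr → x = 0.05056; check Q = 0.00232
Then remove 0.517 M of X.
Step 2:
                   X          M
  init        0.9003     0.1876
  Δ          0.06044   -0.06044
  eq          0.9608     0.1272
  solve Keq expr → x = -0.02015; check Q = 0.00232
Then add 0.03262 M of M.
Step 3:
                   X          M
  init        0.9608     0.1598
  Δ          0.02881   -0.02881
  eq          0.9896      0.131
  solve Keq expr → x = -0.009602; check Q = 0.00232

x = -0.009602 M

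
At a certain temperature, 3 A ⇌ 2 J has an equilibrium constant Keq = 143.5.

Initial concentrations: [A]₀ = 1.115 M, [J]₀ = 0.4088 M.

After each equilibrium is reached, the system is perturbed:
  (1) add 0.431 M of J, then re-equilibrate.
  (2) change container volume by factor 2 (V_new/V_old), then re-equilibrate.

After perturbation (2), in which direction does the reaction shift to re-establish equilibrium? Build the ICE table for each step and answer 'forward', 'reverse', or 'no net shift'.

Direction: reverse

Q₀ = 0.1206 vs Keq = 143.5 ⇒ Q<K, forward
Step 1:
                    A           J
  init          1.115      0.4088
  Δ           -0.9211      0.6141
  eq           0.1939       1.023
  solve Keq expr → x = 0.307; check Q = 143.5
Then add 0.431 M of J.
Step 2:
                    A           J
  init         0.1939       1.454
  Δ           0.04764    -0.03176
  eq           0.2415       1.422
  solve Keq expr → x = -0.01588; check Q = 143.5
Then change container volume by factor 2 (V_new/V_old).
Step 3:
                    A           J
  init         0.1208      0.7111
  Δ           0.02865     -0.0191
  eq           0.1494      0.6919
  solve Keq expr → x = -0.009551; check Q = 143.5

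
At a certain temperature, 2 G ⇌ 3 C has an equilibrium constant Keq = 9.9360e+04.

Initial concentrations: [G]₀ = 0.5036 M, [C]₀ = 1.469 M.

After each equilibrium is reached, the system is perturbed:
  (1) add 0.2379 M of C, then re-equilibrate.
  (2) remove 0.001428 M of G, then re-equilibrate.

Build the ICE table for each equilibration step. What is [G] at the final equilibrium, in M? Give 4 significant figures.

[G]_eq = 0.01211 M

Q₀ = 12.5 vs Keq = 9.9360e+04 ⇒ Q<K, forward
Step 1:
                  G         C
  Initial    0.5036     1.469
  Change    -0.4932    0.7398
  Equil     0.01041     2.209
  solve Keq expr → x = 0.2466; check Q = 9.9360e+04
Then add 0.2379 M of C.
Step 2:
                  G         C
  Initial   0.01041     2.447
  Change   0.001708 -0.002562
  Equil     0.01212     2.444
  solve Keq expr → x = -8.5398e-04; check Q = 9.9360e+04
Then remove 0.001428 M of G.
Step 3:
                  G         C
  Initial   0.01069     2.444
  Change   0.001412 -0.002118
  Equil     0.01211     2.442
  solve Keq expr → x = -7.0612e-04; check Q = 9.9360e+04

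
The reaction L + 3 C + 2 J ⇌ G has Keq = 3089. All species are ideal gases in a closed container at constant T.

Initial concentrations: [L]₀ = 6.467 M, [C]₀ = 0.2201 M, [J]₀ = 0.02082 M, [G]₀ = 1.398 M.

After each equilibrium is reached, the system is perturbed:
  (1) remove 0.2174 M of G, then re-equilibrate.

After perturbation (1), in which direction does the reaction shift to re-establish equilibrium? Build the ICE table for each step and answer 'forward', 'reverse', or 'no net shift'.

Q₀ = 4.6772e+04 vs Keq = 3089 ⇒ Q>K, reverse
Step 1:
                   L          C          J          G
  I            6.467     0.2201    0.02082      1.398
  C          0.01834    0.05503    0.03669   -0.01834
  E            6.485     0.2751    0.05751       1.38
  solve Keq expr → x = -0.01834; check Q = 3089
Then remove 0.2174 M of G.
Step 2:
                   L          C          J          G
  I            6.485     0.2751    0.05751      1.162
  C        -0.001623   -0.00487  -0.003247   0.001623
  E            6.484     0.2703    0.05426      1.164
  solve Keq expr → x = 0.001623; check Q = 3089

Direction: forward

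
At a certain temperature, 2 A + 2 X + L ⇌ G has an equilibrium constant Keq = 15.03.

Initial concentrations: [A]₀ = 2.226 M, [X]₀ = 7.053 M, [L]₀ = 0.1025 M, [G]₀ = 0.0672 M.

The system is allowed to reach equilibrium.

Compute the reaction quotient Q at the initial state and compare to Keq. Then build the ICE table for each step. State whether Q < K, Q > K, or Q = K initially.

Q₀ = 0.00266 vs Keq = 15.03 ⇒ Q<K, forward
Step 1:
                  A         X         L         G
  init        2.226     7.053    0.1025    0.0672
  Δ         -0.2049   -0.2049   -0.1024    0.1024
  eq          2.021     6.848 5.8918e-05    0.1696
  solve Keq expr → x = 0.1024; check Q = 15.03

Q₀ = 0.00266; Q < K (proceeds forward)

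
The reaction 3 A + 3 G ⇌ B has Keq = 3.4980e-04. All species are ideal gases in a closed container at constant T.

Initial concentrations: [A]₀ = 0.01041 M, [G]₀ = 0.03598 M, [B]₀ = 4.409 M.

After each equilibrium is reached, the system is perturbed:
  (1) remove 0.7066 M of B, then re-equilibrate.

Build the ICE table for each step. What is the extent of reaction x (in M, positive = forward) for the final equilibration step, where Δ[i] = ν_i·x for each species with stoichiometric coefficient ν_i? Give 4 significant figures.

x = 0.06129 M

Q₀ = 8.3908e+10 vs Keq = 3.4980e-04 ⇒ Q>K, reverse
Step 1:
                   A          G          B
  Initial    0.01041    0.03598      4.409
  Change        4.48       4.48     -1.493
  Equil         4.49      4.516      2.916
  solve Keq expr → x = -1.493; check Q = 3.4980e-04
Then remove 0.7066 M of B.
Step 2:
                   A          G          B
  Initial       4.49      4.516      2.209
  Change     -0.1839    -0.1839    0.06129
  Equil        4.306      4.332       2.27
  solve Keq expr → x = 0.06129; check Q = 3.4980e-04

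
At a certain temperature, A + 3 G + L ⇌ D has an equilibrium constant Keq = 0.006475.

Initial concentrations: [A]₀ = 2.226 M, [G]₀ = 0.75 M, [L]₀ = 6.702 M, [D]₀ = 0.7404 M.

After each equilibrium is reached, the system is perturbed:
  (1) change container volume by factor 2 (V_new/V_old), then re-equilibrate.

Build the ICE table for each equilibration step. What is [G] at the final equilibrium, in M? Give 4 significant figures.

Q₀ = 0.1176 vs Keq = 0.006475 ⇒ Q>K, reverse
Step 1:
                    A           G           L           D
  Initial       2.226        0.75       6.702      0.7404
  Change       0.2813      0.8439      0.2813     -0.2813
  Equil         2.507       1.594       6.983      0.4591
  solve Keq expr → x = -0.2813; check Q = 0.006475
Then change container volume by factor 2 (V_new/V_old).
Step 2:
                    A           G           L           D
  Initial       1.254       0.797       3.492      0.2295
  Change         0.16      0.4799        0.16       -0.16
  Equil         1.414       1.277       3.652     0.06958
  solve Keq expr → x = -0.16; check Q = 0.006475

[G]_eq = 1.277 M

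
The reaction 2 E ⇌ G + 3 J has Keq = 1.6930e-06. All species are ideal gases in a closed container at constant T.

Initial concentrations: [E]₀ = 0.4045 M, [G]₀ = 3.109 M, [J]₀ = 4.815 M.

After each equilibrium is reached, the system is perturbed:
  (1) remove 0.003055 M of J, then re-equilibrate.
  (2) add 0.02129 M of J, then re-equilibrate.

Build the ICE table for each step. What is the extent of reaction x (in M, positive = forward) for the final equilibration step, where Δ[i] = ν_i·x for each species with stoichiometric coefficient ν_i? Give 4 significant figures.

Q₀ = 2121 vs Keq = 1.6930e-06 ⇒ Q>K, reverse
Step 1:
                   E          G          J
  init        0.4045      3.109      4.815
  Δ            3.194     -1.597     -4.791
  eq           3.598      1.512    0.02438
  solve Keq expr → x = -1.597; check Q = 1.6930e-06
Then remove 0.003055 M of J.
Step 2:
                   E          G          J
  init         3.598      1.512    0.02133
  Δ        -0.002027   0.001013    0.00304
  eq           3.596      1.513    0.02437
  solve Keq expr → x = 0.001013; check Q = 1.6930e-06
Then add 0.02129 M of J.
Step 3:
                   E          G          J
  init         3.596      1.513    0.04566
  Δ          0.01413  -0.007063   -0.02119
  eq            3.61      1.506    0.02447
  solve Keq expr → x = -0.007063; check Q = 1.6930e-06

x = -0.007063 M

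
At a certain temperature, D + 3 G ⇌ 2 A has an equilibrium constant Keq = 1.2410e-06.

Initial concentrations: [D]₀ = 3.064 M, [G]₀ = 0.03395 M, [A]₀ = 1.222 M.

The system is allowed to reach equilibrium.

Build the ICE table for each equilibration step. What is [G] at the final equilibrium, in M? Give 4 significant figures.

[G]_eq = 1.859 M

Q₀ = 1.2455e+04 vs Keq = 1.2410e-06 ⇒ Q>K, reverse
Step 1:
                   D          G          A
  I            3.064    0.03395      1.222
  C           0.6083      1.825     -1.217
  E            3.672      1.859    0.00541
  solve Keq expr → x = -0.6083; check Q = 1.2410e-06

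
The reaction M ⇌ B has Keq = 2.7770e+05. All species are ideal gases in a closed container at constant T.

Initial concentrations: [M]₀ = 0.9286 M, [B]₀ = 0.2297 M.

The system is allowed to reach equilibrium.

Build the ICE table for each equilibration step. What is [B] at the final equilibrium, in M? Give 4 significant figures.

[B]_eq = 1.158 M

Q₀ = 0.2474 vs Keq = 2.7770e+05 ⇒ Q<K, forward
Step 1:
                   M          B
  I           0.9286     0.2297
  C          -0.9286     0.9286
  E       4.1710e-06      1.158
  solve Keq expr → x = 0.9286; check Q = 2.7770e+05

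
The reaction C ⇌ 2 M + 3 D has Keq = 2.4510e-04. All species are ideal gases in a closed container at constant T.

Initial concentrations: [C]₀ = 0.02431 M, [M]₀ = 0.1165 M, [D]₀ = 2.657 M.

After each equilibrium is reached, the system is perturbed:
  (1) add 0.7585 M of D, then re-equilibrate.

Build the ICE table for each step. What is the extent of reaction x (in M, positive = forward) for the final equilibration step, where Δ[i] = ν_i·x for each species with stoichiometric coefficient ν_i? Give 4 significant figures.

x = -1.8810e-04 M

Q₀ = 10.47 vs Keq = 2.4510e-04 ⇒ Q>K, reverse
Step 1:
                    C           M           D
  Initial     0.02431      0.1165       2.657
  Change      0.05768     -0.1154      -0.173
  Equil       0.08199    0.001145       2.484
  solve Keq expr → x = -0.05768; check Q = 2.4510e-04
Then add 0.7585 M of D.
Step 2:
                    C           M           D
  Initial     0.08199    0.001145       3.242
  Change   1.8810e-04 -3.7620e-04 -5.6430e-04
  Equil       0.08218  7.6885e-04       3.242
  solve Keq expr → x = -1.8810e-04; check Q = 2.4510e-04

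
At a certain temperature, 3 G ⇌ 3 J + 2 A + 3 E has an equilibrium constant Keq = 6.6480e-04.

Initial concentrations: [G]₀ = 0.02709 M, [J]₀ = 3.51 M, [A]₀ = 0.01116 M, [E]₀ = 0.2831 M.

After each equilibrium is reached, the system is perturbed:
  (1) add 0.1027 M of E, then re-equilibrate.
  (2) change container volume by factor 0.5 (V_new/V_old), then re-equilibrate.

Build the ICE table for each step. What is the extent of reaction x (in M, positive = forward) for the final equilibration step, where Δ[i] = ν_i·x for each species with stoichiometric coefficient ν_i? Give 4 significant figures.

x = -1.3160e-04 M

Q₀ = 6.147 vs Keq = 6.6480e-04 ⇒ Q>K, reverse
Step 1:
                    G           J           A           E
  Initial     0.02709        3.51     0.01116      0.2831
  Change      0.01635    -0.01635     -0.0109    -0.01635
  Equil       0.04344       3.494  2.5949e-04      0.2667
  solve Keq expr → x = -0.00545; check Q = 6.6480e-04
Then add 0.1027 M of E.
Step 2:
                    G           J           A           E
  Initial     0.04344       3.494  2.5949e-04      0.3694
  Change   1.4904e-04 -1.4904e-04 -9.9362e-05 -1.4904e-04
  Equil       0.04359       3.494  1.6013e-04      0.3693
  solve Keq expr → x = -4.9681e-05; check Q = 6.6480e-04
Then change container volume by factor 0.5 (V_new/V_old).
Step 3:
                    G           J           A           E
  Initial     0.08718       6.987  3.2025e-04      0.7386
  Change   3.9481e-04 -3.9481e-04 -2.6320e-04 -3.9481e-04
  Equil       0.08757       6.987  5.7049e-05      0.7382
  solve Keq expr → x = -1.3160e-04; check Q = 6.6480e-04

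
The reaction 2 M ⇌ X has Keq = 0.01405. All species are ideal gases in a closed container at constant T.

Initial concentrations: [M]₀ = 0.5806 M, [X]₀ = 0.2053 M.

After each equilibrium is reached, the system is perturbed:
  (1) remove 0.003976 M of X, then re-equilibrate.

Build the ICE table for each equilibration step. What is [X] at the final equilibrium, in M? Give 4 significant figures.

Q₀ = 0.609 vs Keq = 0.01405 ⇒ Q>K, reverse
Step 1:
                  M         X
  Initial    0.5806    0.2053
  Change     0.3844   -0.1922
  Equil       0.965   0.01308
  solve Keq expr → x = -0.1922; check Q = 0.01405
Then remove 0.003976 M of X.
Step 2:
                  M         X
  Initial     0.965  0.009109
  Change  -0.007544  0.003772
  Equil      0.9575   0.01288
  solve Keq expr → x = 0.003772; check Q = 0.01405

[X]_eq = 0.01288 M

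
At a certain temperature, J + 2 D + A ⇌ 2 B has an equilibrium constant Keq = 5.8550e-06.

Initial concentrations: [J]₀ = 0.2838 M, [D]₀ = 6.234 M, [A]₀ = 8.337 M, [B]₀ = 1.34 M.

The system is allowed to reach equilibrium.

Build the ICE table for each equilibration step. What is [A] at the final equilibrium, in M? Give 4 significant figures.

Q₀ = 0.01953 vs Keq = 5.8550e-06 ⇒ Q>K, reverse
Step 1:
                    J           D           A           B
  I            0.2838       6.234       8.337        1.34
  C            0.6437       1.287      0.6437      -1.287
  E            0.9275       7.521       8.981     0.05253
  solve Keq expr → x = -0.6437; check Q = 5.8550e-06

[A]_eq = 8.981 M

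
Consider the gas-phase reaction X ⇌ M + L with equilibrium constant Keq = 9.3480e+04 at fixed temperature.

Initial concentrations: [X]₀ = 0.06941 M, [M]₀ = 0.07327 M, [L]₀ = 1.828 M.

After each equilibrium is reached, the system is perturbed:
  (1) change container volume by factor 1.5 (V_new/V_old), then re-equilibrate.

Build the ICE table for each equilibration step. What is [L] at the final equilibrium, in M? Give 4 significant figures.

[L]_eq = 1.265 M

Q₀ = 1.93 vs Keq = 9.3480e+04 ⇒ Q<K, forward
Step 1:
                  X         M         L
  Initial   0.06941   0.07327     1.828
  Change   -0.06941   0.06941   0.06941
  Equil   2.8960e-06    0.1427     1.897
  solve Keq expr → x = 0.06941; check Q = 9.3480e+04
Then change container volume by factor 1.5 (V_new/V_old).
Step 2:
                  X         M         L
  Initial 1.9307e-06   0.09512     1.265
  Change  -6.4354e-07 6.4354e-07 6.4354e-07
  Equil   1.2871e-06   0.09512     1.265
  solve Keq expr → x = 6.4354e-07; check Q = 9.3480e+04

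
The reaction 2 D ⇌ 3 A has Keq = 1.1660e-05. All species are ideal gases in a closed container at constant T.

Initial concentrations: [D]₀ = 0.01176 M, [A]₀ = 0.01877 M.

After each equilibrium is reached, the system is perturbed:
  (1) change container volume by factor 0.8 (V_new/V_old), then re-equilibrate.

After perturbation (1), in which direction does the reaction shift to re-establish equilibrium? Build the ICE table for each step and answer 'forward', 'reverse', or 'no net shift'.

Direction: reverse

Q₀ = 0.04782 vs Keq = 1.1660e-05 ⇒ Q>K, reverse
Step 1:
                  D         A
  I         0.01176   0.01877
  C         0.01129  -0.01693
  E         0.02305  0.001837
  solve Keq expr → x = -0.005644; check Q = 1.1660e-05
Then change container volume by factor 0.8 (V_new/V_old).
Step 2:
                  D         A
  I         0.02881  0.002296
  C       1.0622e-04 -1.5932e-04
  E         0.02892  0.002136
  solve Keq expr → x = -5.3108e-05; check Q = 1.1660e-05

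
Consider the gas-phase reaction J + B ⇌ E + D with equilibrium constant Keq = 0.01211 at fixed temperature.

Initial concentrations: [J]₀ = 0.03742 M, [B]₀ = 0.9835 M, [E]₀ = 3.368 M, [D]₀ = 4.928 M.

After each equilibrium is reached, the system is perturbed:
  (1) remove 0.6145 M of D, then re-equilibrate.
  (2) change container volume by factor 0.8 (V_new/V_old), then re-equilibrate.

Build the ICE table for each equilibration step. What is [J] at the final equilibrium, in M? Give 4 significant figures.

[J]_eq = 4.068 M

Q₀ = 451 vs Keq = 0.01211 ⇒ Q>K, reverse
Step 1:
                  J         B         E         D
  init      0.03742    0.9835     3.368     4.928
  Δ           3.266     3.266    -3.266    -3.266
  eq          3.303     4.249    0.1023     1.662
  solve Keq expr → x = -3.266; check Q = 0.01211
Then remove 0.6145 M of D.
Step 2:
                  J         B         E         D
  init        3.303     4.249    0.1023     1.048
  Δ        -0.04873  -0.04873   0.04873   0.04873
  eq          3.254     4.201     0.151     1.096
  solve Keq expr → x = 0.04873; check Q = 0.01211
Then change container volume by factor 0.8 (V_new/V_old).
Step 3:
                  J         B         E         D
  init        4.068     5.251    0.1887     1.371
  Δ               0         0         0         0
  eq          4.068     5.251    0.1887     1.371
  solve Keq expr → x = 0; check Q = 0.01211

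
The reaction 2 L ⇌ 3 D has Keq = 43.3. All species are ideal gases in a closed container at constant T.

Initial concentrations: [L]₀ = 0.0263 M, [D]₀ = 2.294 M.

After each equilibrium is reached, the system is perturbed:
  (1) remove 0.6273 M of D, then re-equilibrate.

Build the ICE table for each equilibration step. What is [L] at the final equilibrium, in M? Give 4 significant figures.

[L]_eq = 0.2381 M

Q₀ = 1.7453e+04 vs Keq = 43.3 ⇒ Q>K, reverse
Step 1:
                  L         D
  init       0.0263     2.294
  Δ          0.3371   -0.5057
  eq         0.3634     1.788
  solve Keq expr → x = -0.1686; check Q = 43.3
Then remove 0.6273 M of D.
Step 2:
                  L         D
  init       0.3634     1.161
  Δ         -0.1253     0.188
  eq         0.2381     1.349
  solve Keq expr → x = 0.06266; check Q = 43.3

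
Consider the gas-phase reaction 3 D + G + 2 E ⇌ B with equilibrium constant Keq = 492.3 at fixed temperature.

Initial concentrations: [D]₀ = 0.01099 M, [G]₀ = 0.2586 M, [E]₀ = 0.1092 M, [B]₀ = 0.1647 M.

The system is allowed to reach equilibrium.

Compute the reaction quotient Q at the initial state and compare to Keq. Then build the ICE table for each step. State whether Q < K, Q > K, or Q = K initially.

Q₀ = 4.0237e+07; Q > K (proceeds reverse)

Q₀ = 4.0237e+07 vs Keq = 492.3 ⇒ Q>K, reverse
Step 1:
                   D          G          E          B
  I          0.01099     0.2586     0.1092     0.1647
  C           0.2043    0.06809     0.1362   -0.06809
  E           0.2153     0.3267     0.2454    0.09661
  solve Keq expr → x = -0.06809; check Q = 492.3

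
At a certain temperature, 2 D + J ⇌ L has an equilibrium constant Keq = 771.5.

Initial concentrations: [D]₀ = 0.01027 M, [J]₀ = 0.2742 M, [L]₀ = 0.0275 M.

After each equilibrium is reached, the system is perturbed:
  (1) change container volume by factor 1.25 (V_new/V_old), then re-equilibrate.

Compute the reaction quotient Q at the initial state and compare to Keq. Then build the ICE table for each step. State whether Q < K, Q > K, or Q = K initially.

Q₀ = 950.9; Q > K (proceeds reverse)

Q₀ = 950.9 vs Keq = 771.5 ⇒ Q>K, reverse
Step 1:
                    D           J           L
  Initial     0.01027      0.2742      0.0275
  Change     0.001015  5.0770e-04 -5.0770e-04
  Equil       0.01129      0.2747     0.02699
  solve Keq expr → x = -5.0770e-04; check Q = 771.5
Then change container volume by factor 1.25 (V_new/V_old).
Step 2:
                    D           J           L
  Initial    0.009028      0.2198     0.02159
  Change     0.001972  9.8590e-04 -9.8590e-04
  Equil         0.011      0.2208     0.02061
  solve Keq expr → x = -9.8590e-04; check Q = 771.5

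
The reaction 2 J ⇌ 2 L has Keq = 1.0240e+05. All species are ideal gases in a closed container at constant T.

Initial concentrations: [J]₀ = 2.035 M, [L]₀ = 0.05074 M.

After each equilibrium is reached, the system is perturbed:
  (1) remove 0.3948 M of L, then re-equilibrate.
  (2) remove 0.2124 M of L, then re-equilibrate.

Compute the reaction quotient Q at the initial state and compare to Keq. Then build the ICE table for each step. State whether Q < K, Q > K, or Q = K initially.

Q₀ = 6.2169e-04 vs Keq = 1.0240e+05 ⇒ Q<K, forward
Step 1:
                  J         L
  I           2.035   0.05074
  C          -2.029     2.029
  E        0.006498     2.079
  solve Keq expr → x = 1.014; check Q = 1.0240e+05
Then remove 0.3948 M of L.
Step 2:
                  J         L
  I        0.006498     1.684
  C        -0.00123   0.00123
  E        0.005268     1.686
  solve Keq expr → x = 6.1495e-04; check Q = 1.0240e+05
Then remove 0.2124 M of L.
Step 3:
                  J         L
  I        0.005268     1.473
  C       -6.6168e-04 6.6168e-04
  E        0.004606     1.474
  solve Keq expr → x = 3.3084e-04; check Q = 1.0240e+05

Q₀ = 6.2169e-04; Q < K (proceeds forward)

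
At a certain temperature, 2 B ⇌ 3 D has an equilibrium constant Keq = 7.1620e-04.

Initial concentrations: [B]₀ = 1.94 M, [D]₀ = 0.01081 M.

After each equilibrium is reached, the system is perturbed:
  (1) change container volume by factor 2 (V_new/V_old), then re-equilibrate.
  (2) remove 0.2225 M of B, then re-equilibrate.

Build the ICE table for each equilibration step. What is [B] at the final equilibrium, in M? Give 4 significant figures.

Q₀ = 3.3564e-07 vs Keq = 7.1620e-04 ⇒ Q<K, forward
Step 1:
                    B           D
  I              1.94     0.01081
  C          -0.08291      0.1244
  E             1.857      0.1352
  solve Keq expr → x = 0.04146; check Q = 7.1620e-04
Then change container volume by factor 2 (V_new/V_old).
Step 2:
                    B           D
  I            0.9285     0.06759
  C          -0.01125     0.01688
  E            0.9173     0.08447
  solve Keq expr → x = 0.005626; check Q = 7.1620e-04
Then remove 0.2225 M of B.
Step 3:
                    B           D
  I            0.6948     0.08447
  C          0.009112    -0.01367
  E            0.7039      0.0708
  solve Keq expr → x = -0.004556; check Q = 7.1620e-04

[B]_eq = 0.7039 M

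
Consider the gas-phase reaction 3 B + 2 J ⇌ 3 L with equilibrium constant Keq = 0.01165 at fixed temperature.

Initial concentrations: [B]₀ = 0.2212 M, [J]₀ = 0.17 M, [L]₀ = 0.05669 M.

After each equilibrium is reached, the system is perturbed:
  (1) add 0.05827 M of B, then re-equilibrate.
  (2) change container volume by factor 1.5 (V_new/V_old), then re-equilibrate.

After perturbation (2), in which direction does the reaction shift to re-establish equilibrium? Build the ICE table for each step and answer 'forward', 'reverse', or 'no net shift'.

Q₀ = 0.5825 vs Keq = 0.01165 ⇒ Q>K, reverse
Step 1:
                   B          J          L
  I           0.2212       0.17    0.05669
  C          0.03703    0.02468   -0.03703
  E           0.2582     0.1947    0.01966
  solve Keq expr → x = -0.01234; check Q = 0.01165
Then add 0.05827 M of B.
Step 2:
                   B          J          L
  I           0.3165     0.1947    0.01966
  C        -0.003925  -0.002616   0.003925
  E           0.3126     0.1921    0.02359
  solve Keq expr → x = 0.001308; check Q = 0.01165
Then change container volume by factor 1.5 (V_new/V_old).
Step 3:
                   B          J          L
  I           0.2084      0.128    0.01573
  C         0.003387   0.002258  -0.003387
  E           0.2118     0.1303    0.01234
  solve Keq expr → x = -0.001129; check Q = 0.01165

Direction: reverse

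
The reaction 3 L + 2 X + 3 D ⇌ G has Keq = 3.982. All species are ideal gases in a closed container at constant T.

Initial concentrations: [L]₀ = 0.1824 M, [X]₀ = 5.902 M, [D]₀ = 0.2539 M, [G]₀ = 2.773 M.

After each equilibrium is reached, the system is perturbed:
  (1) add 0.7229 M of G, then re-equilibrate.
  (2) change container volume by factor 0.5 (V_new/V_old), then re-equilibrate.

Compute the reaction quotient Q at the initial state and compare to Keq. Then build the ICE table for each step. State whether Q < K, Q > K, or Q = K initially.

Q₀ = 801.5; Q > K (proceeds reverse)

Q₀ = 801.5 vs Keq = 3.982 ⇒ Q>K, reverse
Step 1:
                   L          X          D          G
  Initial     0.1824      5.902     0.2539      2.773
  Change      0.2953     0.1969     0.2953   -0.09843
  Equil       0.4777      6.099     0.5492      2.675
  solve Keq expr → x = -0.09843; check Q = 3.982
Then add 0.7229 M of G.
Step 2:
                   L          X          D          G
  Initial     0.4777      6.099     0.5492      3.397
  Change     0.02022    0.01348    0.02022   -0.00674
  Equil       0.4979      6.112     0.5694      3.391
  solve Keq expr → x = -0.00674; check Q = 3.982
Then change container volume by factor 0.5 (V_new/V_old).
Step 3:
                   L          X          D          G
  Initial     0.9958      12.22      1.139      6.781
  Change     -0.5803    -0.3869    -0.5803     0.1934
  Equil       0.4155      11.84     0.5585      6.975
  solve Keq expr → x = 0.1934; check Q = 3.982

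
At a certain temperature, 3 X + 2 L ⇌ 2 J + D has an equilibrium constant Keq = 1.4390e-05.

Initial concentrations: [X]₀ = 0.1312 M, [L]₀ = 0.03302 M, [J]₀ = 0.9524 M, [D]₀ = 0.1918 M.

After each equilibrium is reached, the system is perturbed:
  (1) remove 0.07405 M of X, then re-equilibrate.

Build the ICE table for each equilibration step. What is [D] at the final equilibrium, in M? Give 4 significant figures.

[D]_eq = 1.9538e-06 M

Q₀ = 7.0653e+04 vs Keq = 1.4390e-05 ⇒ Q>K, reverse
Step 1:
                  X         L         J         D
  init       0.1312   0.03302    0.9524    0.1918
  Δ          0.5754    0.3836   -0.3836   -0.1918
  eq         0.7066    0.4166    0.5688 2.7234e-06
  solve Keq expr → x = -0.1918; check Q = 1.4390e-05
Then remove 0.07405 M of X.
Step 2:
                  X         L         J         D
  init       0.6325    0.4166    0.5688 2.7234e-06
  Δ       2.3087e-06 1.5392e-06 -1.5392e-06 -7.6958e-07
  eq         0.6325    0.4166    0.5688 1.9538e-06
  solve Keq expr → x = -7.6958e-07; check Q = 1.4390e-05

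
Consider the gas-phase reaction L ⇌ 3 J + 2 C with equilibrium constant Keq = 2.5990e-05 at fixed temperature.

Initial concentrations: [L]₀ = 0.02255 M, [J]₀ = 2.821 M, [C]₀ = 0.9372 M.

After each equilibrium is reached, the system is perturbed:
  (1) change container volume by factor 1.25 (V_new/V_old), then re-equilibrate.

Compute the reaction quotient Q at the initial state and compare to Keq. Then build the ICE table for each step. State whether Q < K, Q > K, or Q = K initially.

Q₀ = 874.4 vs Keq = 2.5990e-05 ⇒ Q>K, reverse
Step 1:
                  L         J         C
  Initial   0.02255     2.821    0.9372
  Change     0.4675    -1.403   -0.9351
  Equil      0.4901     1.418  0.002113
  solve Keq expr → x = -0.4675; check Q = 2.5990e-05
Then change container volume by factor 1.25 (V_new/V_old).
Step 2:
                  L         J         C
  Initial    0.3921     1.135   0.00169
  Change  -4.7212e-04  0.001416 9.4424e-04
  Equil      0.3916     1.136  0.002634
  solve Keq expr → x = 4.7212e-04; check Q = 2.5990e-05

Q₀ = 874.4; Q > K (proceeds reverse)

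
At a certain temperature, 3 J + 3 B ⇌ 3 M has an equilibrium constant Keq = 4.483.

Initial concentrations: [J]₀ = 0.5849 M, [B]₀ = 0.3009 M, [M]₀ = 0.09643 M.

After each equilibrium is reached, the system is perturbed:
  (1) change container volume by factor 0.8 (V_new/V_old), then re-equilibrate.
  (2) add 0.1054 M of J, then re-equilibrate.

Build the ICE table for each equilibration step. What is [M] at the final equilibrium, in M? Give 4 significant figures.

[M]_eq = 0.2647 M

Q₀ = 0.1645 vs Keq = 4.483 ⇒ Q<K, forward
Step 1:
                    J           B           M
  I            0.5849      0.3009     0.09643
  C          -0.08341    -0.08341     0.08341
  E            0.5015      0.2175      0.1798
  solve Keq expr → x = 0.0278; check Q = 4.483
Then change container volume by factor 0.8 (V_new/V_old).
Step 2:
                    J           B           M
  I            0.6269      0.2719      0.2248
  C            -0.023      -0.023       0.023
  E            0.6039      0.2489      0.2478
  solve Keq expr → x = 0.007665; check Q = 4.483
Then add 0.1054 M of J.
Step 3:
                    J           B           M
  I            0.7093      0.2489      0.2478
  C          -0.01695    -0.01695     0.01695
  E            0.6923      0.2319      0.2647
  solve Keq expr → x = 0.00565; check Q = 4.483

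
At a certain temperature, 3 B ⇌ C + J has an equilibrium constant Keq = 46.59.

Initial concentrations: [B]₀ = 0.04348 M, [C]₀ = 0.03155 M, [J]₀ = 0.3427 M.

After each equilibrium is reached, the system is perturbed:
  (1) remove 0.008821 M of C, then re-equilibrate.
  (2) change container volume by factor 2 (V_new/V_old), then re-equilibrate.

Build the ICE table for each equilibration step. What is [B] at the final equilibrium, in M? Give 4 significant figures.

[B]_eq = 0.03103 M

Q₀ = 131.5 vs Keq = 46.59 ⇒ Q>K, reverse
Step 1:
                   B          C          J
  init       0.04348    0.03155     0.3427
  Δ          0.01441  -0.004803  -0.004803
  eq         0.05789    0.02675     0.3379
  solve Keq expr → x = -0.004803; check Q = 46.59
Then remove 0.008821 M of C.
Step 2:
                   B          C          J
  init       0.05789    0.01793     0.3379
  Δ        -0.005472   0.001824   0.001824
  eq         0.05242    0.01975     0.3397
  solve Keq expr → x = 0.001824; check Q = 46.59
Then change container volume by factor 2 (V_new/V_old).
Step 3:
                   B          C          J
  init       0.02621   0.009875     0.1699
  Δ         0.004817  -0.001606  -0.001606
  eq         0.03103   0.008269     0.1683
  solve Keq expr → x = -0.001606; check Q = 46.59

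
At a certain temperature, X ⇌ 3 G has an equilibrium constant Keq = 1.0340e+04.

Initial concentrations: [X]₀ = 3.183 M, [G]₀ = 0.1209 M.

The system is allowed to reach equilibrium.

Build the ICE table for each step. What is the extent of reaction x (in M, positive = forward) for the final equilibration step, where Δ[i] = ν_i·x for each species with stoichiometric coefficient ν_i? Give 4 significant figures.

Q₀ = 5.5519e-04 vs Keq = 1.0340e+04 ⇒ Q<K, forward
Step 1:
                  X         G
  Initial     3.183    0.1209
  Change     -3.102     9.306
  Equil     0.08102     9.427
  solve Keq expr → x = 3.102; check Q = 1.0340e+04

x = 3.102 M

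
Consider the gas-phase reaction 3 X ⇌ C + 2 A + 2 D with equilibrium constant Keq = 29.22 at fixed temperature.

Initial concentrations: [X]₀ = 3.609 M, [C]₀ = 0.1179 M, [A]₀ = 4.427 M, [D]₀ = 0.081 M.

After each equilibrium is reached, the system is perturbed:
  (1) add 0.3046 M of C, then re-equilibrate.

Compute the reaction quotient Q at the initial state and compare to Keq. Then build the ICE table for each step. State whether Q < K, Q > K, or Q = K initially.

Q₀ = 3.2251e-04; Q < K (proceeds forward)

Q₀ = 3.2251e-04 vs Keq = 29.22 ⇒ Q<K, forward
Step 1:
                    X           C           A           D
  I             3.609      0.1179       4.427       0.081
  C            -2.239      0.7465       1.493       1.493
  E              1.37      0.8644        5.92       1.574
  solve Keq expr → x = 0.7465; check Q = 29.22
Then add 0.3046 M of C.
Step 2:
                    X           C           A           D
  I              1.37       1.169        5.92       1.574
  C           0.08619    -0.02873    -0.05746    -0.05746
  E             1.456        1.14       5.863       1.517
  solve Keq expr → x = -0.02873; check Q = 29.22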